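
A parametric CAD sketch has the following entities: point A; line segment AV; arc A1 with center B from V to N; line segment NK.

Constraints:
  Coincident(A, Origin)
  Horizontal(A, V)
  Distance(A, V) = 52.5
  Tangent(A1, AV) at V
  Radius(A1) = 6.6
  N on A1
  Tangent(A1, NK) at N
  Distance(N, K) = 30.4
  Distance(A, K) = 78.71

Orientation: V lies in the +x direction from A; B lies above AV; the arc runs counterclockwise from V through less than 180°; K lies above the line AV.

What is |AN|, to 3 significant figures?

58.4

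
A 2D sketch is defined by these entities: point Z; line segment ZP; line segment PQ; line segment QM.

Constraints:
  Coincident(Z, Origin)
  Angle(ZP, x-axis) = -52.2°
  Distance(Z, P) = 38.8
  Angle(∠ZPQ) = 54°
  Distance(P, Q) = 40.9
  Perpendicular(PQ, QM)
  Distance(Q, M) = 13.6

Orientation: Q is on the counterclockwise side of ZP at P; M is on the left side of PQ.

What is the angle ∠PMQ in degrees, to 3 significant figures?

71.6°

Z is at the origin; ZP runs at -52.2° with length 38.8, so P = 38.8·(cos -52.2°, sin -52.2°) = (23.8, -30.7). ∠ZPQ = 54.0°, so PQ runs at -52.2° + (180° − 54.0°) = 73.8° from the x-axis; with |PQ| = 40.9, Q = P + 40.9·(cos 73.8°, sin 73.8°) = (35.2, 8.62). PQ ⟂ QM; with |QM| = 13.6 on the left of PQ, M = Q + 13.6·(-0.960, 0.279) = (22.1, 12.4). Then cos ∠PMQ = MP·MQ / (|MP||MQ|), giving 71.6°.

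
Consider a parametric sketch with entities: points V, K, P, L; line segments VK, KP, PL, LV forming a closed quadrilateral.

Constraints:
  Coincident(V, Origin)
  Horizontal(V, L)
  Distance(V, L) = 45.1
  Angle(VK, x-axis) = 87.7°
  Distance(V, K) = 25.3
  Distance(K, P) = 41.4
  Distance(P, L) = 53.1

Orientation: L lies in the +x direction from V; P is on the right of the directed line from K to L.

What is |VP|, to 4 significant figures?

16.58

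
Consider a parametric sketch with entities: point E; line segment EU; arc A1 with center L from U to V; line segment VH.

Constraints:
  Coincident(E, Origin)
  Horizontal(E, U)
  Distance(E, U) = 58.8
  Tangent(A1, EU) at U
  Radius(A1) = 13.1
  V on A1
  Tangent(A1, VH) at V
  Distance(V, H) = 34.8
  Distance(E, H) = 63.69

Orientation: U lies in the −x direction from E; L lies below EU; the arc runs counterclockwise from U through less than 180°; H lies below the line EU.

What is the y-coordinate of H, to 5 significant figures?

-46.835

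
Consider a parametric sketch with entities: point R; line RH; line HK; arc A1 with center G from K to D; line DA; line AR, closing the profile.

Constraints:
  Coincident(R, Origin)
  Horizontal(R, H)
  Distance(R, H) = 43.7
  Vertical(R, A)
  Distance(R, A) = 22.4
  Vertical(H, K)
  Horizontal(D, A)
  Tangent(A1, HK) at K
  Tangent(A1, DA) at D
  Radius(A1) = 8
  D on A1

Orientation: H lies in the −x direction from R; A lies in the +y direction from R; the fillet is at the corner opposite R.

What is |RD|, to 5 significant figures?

42.146

The virtual corner opposite R is at (-43.700, 22.400). Since A1 is tangent to HK there, GK ⟂ HK and the tangent condition forces GD to be normal to DA, with radius 8.0, so the center G sits 8.0 in from both sides at G = (-35.700, 14.400). That places the tangent points at K = (-43.700, 14.400) on HK and D = (-35.700, 22.400) on DA. Then |RD| = |D − R| = 42.146.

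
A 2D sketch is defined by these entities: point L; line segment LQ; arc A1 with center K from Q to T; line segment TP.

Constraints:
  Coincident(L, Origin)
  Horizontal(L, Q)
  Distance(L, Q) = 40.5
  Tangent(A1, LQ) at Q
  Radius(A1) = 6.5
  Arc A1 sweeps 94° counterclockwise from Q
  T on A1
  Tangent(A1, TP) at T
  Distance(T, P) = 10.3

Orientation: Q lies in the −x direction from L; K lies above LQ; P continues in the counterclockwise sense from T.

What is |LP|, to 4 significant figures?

38.77

On A1, Q sits at bearing -90° from K; a 94° counterclockwise sweep puts T at bearing 4°, so T = K + 6.5·(cos 4°, sin 4°) = (-34.02, 6.953). Since A1 is tangent to TP there, KT ⟂ TP, so TP runs along (−sin 4°, cos 4°); with |TP| = 10.3, P = (-34.73, 17.23). Then |LP| = |P − L| = 38.77.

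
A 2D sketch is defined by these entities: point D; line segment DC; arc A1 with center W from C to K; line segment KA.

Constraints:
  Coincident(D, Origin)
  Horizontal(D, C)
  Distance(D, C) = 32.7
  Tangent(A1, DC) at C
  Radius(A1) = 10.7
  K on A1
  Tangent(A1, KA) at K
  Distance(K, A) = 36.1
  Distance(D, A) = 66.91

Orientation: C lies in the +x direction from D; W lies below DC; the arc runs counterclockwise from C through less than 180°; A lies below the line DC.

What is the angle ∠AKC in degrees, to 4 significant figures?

112.6°

D is at the origin; DC is horizontal with |DC| = 32.7 and C on the +x side, so C = (32.70, 0.000). Since A1 is tangent to DC there, WC ⟂ DC, so W = C + (0, -10.7) = (32.70, -10.70). Since WK ⟂ KA (tangency), |WA| = √(10.7² + 36.1²) = 37.65 regardless of where K sits on A1. So A lies on both circle(D, 66.91) and circle(W, 37.65); the below-DC intersection is A = (50.52, -43.87). K is the foot of the tangent from A: K = (25.10, -18.23).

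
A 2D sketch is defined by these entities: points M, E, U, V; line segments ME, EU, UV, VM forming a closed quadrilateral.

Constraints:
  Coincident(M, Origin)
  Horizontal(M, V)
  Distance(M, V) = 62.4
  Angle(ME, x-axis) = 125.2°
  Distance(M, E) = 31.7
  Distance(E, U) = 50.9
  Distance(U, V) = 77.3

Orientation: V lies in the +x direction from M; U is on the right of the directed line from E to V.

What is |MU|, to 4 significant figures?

26.79

M is at the origin; MV is horizontal with |MV| = 62.4 and V in +x, so V = (62.4, 0). ME runs at 125.2° with |ME| = 31.7, so E = (-18.27, 25.90). U is determined by |EU| = 50.9 and |UV| = 77.3 together: it lies at the intersection of circle(E, 50.9) and circle(V, 77.3). With |EV| = 84.73, the foot of the radical line on EV is 22.39 from E and the perpendicular offset is √(50.9² − 22.39²) = 45.71. Taking the right-of-EV solution: U = (-10.93, -24.46).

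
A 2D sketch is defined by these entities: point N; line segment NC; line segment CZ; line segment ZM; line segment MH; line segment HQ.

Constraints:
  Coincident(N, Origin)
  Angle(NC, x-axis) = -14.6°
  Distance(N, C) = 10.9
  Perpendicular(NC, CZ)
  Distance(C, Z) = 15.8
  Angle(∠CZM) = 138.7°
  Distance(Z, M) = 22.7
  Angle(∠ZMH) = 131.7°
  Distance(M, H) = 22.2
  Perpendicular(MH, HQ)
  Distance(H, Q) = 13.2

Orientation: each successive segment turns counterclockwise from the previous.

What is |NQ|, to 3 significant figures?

33.0

N is at the origin; NC runs at -14.6° with length 10.9, so C = (10.5, -2.75). The perpendicularity gives CZ at right angles to NC, so CZ runs at 75.4°; with |CZ| = 15.8, Z = (14.5, 12.5). ∠CZM = 138.7° gives ZM at 117° from the x-axis; with |ZM| = 22.7, M = (4.33, 32.8). ∠ZMH = 131.7° gives MH at 165° from the x-axis; with |MH| = 22.2, H = (-17.1, 38.6). MH is perpendicular to HQ, so HQ runs at -105°; with |HQ| = 13.2, Q = (-20.5, 25.8). Then |NQ| = |Q − N| = 33.0.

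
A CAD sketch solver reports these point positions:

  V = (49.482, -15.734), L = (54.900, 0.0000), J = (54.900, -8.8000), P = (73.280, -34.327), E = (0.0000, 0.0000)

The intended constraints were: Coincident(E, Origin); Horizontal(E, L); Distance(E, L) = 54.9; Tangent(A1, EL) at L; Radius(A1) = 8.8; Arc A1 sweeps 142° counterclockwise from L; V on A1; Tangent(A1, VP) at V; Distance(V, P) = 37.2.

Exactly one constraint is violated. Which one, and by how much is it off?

Distance(V, P) = 37.2 — off by 7.00.

E = (0.00, 0.00) ✓; E.y = 0.00, L.y = 0.00 ✓; |EL| = 54.90 ✓; ∠(JL, LE) = 90.00° ✓; |JL| = 8.800 ✓; bearing(J→V) − bearing(J→L) = 142.0° ✓; |JV| = 8.800 ✓; ∠(JV, VP) = 90.00° ✓; |VP| = 30.20 ✗.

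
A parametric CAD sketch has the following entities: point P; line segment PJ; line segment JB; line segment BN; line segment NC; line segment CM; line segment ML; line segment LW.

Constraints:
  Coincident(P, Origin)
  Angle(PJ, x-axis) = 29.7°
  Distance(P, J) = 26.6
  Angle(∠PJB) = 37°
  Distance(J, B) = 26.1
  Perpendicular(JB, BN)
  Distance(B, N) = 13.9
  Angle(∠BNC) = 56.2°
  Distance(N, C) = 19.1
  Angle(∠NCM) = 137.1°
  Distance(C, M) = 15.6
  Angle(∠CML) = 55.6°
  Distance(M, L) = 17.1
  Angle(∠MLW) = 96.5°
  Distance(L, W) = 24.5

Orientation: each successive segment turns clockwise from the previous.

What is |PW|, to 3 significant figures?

5.21

P is at the origin; PJ runs at 29.7° with length 26.6, so J = (23.1, 13.2). ∠PJB = 37.0° gives JB at -113° from the x-axis; with |JB| = 26.1, B = (12.8, -10.8). JB is perpendicular to BN, so BN runs at 157°; with |BN| = 13.9, N = (0.0155, -5.29). ∠BNC = 56.2° gives NC at 32.9° from the x-axis; with |NC| = 19.1, C = (16.1, 5.08). ∠NCM = 137.1° gives CM at -10.0° from the x-axis; with |CM| = 15.6, M = (31.4, 2.37). ∠CML = 55.6° gives ML at -134° from the x-axis; with |ML| = 17.1, L = (19.5, -9.85). ∠MLW = 96.5° gives LW at 142° from the x-axis; with |LW| = 24.5, W = (0.118, 5.20). Then |PW| = |W − P| = 5.21.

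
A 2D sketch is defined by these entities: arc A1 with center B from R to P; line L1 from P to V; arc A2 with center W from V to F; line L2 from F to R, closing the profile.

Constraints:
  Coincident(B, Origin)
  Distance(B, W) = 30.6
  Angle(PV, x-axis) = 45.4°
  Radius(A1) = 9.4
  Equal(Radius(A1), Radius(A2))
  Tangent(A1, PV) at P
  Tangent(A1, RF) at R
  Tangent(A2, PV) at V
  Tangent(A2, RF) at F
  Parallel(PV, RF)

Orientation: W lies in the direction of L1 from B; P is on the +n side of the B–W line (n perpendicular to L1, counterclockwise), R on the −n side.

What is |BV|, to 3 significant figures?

32.0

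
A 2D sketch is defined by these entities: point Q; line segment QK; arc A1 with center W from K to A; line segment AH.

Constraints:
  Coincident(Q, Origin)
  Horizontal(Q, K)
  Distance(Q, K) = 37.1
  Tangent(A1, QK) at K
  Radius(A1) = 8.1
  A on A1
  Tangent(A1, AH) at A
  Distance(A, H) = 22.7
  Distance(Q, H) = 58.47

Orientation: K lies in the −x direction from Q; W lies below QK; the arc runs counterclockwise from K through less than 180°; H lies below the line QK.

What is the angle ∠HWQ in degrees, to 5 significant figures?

139.69°

Checks: Q.y = 0.00, K.y = 0.00 ✓; ∠(WK, KQ) = 90.00° ✓; |WK| = 8.100 ✓; |WA| = 8.100 ✓; ∠(WA, AH) = 90.00° ✓; |AH| = 22.70 ✓; |QH| = 58.47 ✓.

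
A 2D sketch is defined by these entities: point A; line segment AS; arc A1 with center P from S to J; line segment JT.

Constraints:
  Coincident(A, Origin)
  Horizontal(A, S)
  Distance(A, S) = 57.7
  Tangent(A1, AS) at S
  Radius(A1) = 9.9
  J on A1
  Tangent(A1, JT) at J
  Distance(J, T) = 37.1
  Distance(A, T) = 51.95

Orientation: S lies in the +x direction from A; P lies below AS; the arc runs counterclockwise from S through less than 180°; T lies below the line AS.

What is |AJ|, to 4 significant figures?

49.02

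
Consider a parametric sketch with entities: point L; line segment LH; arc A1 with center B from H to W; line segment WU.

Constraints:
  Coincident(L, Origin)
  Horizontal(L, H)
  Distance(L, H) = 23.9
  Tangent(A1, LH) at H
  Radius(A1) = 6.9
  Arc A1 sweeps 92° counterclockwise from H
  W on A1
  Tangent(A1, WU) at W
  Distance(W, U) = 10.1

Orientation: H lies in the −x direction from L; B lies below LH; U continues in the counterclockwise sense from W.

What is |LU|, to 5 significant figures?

34.983

L is at the origin; L and H share the same y with |LH| = 23.9 and H on the −x side, so H = (-23.900, 0.0000). Since A1 is tangent to LH there, BH ⟂ LH, so B = H + (0, -6.9) = (-23.900, -6.9000). On A1, H sits at bearing 90° from B; a 92° counterclockwise sweep puts W at bearing 182°, so W = B + 6.9·(cos 182°, sin 182°) = (-30.796, -7.1408). Tangency of A1 to WU means the radius BW is perpendicular to WU, so WU runs along (−sin 182°, cos 182°); with |WU| = 10.1, U = (-30.443, -17.235). Then |LU| = |U − L| = 34.983.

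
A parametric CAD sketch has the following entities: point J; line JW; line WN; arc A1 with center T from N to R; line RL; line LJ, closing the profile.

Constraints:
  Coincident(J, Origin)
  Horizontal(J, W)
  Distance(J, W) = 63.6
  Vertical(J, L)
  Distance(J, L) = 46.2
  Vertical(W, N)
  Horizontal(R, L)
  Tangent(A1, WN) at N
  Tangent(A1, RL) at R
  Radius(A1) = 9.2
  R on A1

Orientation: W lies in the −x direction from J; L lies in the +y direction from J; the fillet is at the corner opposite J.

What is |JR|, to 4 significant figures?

71.37

The virtual corner opposite J is at (-63.60, 46.20). Since A1 is tangent to WN there, TN ⟂ WN and the tangent condition forces TR to be normal to RL, with radius 9.2, so the center T sits 9.2 in from both sides at T = (-54.40, 37.00). That places the tangent points at N = (-63.60, 37.00) on WN and R = (-54.40, 46.20) on RL. Then |JR| = |R − J| = 71.37.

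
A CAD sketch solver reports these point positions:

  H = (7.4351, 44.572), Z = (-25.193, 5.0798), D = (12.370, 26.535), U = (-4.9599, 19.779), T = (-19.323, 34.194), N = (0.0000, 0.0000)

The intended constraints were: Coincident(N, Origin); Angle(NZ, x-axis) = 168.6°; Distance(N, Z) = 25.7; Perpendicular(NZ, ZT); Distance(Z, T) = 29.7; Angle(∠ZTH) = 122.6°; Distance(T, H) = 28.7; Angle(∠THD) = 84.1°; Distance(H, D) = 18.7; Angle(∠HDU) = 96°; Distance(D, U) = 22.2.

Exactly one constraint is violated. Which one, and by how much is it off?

Distance(D, U) = 22.2 — off by 3.60.

N = (0.00, 0.00) ✓; NZ at 168.6° ✓; |NZ| = 25.70 ✓; ∠(NZ, ZT) = 90.00° ✓; |ZT| = 29.70 ✓; ∠ZTH = 122.6° ✓; |TH| = 28.70 ✓; ∠THD = 84.10° ✓; |HD| = 18.70 ✓; ∠HDU = 96.00° ✓; |DU| = 18.60 ✗.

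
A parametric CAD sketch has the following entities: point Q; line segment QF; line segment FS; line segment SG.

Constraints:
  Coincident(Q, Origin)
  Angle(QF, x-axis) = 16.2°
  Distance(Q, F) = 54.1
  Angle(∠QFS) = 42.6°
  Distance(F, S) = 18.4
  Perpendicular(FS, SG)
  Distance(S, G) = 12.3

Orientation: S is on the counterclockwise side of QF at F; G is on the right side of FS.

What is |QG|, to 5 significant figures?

53.404

Q is at the origin; QF runs at 16.2° with length 54.1, so F = 54.1·(cos 16.2°, sin 16.2°) = (51.952, 15.093). ∠QFS = 42.6°, so FS runs at 16.2° + (180° − 42.6°) = 153.60° from the x-axis; with |FS| = 18.4, S = F + 18.4·(cos 153.60°, sin 153.60°) = (35.471, 23.275). FS is perpendicular to SG; with |SG| = 12.3 on the right of FS, G = S + 12.3·(0.44464, 0.89571) = (40.940, 34.292). Then |QG| = |G − Q| = 53.404.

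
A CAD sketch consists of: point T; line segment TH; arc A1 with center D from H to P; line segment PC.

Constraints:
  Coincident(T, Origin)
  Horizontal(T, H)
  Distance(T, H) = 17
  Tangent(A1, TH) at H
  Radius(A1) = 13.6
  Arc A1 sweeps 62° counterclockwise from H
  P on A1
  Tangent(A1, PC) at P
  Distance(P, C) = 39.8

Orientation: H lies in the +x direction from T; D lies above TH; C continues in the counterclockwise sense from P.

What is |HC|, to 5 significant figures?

52.308

On A1, H sits at bearing -90° from D; a 62° counterclockwise sweep puts P at bearing -28°, so P = D + 13.6·(cos -28°, sin -28°) = (29.008, 7.2152). The tangent condition forces DP to be normal to PC, so PC runs along (−sin -28°, cos -28°); with |PC| = 39.8, C = (47.693, 42.357). Then |HC| = |C − H| = 52.308.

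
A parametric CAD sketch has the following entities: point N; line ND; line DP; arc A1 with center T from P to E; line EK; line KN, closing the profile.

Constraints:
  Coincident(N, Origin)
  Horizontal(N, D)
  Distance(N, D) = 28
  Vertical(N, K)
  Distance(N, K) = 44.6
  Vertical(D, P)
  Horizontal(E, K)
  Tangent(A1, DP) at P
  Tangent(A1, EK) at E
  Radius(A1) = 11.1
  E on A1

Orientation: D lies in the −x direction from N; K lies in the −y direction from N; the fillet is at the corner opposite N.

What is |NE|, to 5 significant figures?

47.695

N is at the origin; ND is horizontal with |ND| = 28.0 and D on the −x side, so D = (-28.000, 0.0000). NK is vertical with |NK| = 44.6 and K on the −y side, so K = (0.0000, -44.600). The virtual corner opposite N is at (-28.000, -44.600). Since A1 is tangent to DP there, TP ⟂ DP and since A1 is tangent to EK there, TE ⟂ EK, with radius 11.1, so the center T sits 11.1 in from both sides at T = (-16.900, -33.500). That places the tangent points at P = (-28.000, -33.500) on DP and E = (-16.900, -44.600) on EK. Then |NE| = |E − N| = 47.695.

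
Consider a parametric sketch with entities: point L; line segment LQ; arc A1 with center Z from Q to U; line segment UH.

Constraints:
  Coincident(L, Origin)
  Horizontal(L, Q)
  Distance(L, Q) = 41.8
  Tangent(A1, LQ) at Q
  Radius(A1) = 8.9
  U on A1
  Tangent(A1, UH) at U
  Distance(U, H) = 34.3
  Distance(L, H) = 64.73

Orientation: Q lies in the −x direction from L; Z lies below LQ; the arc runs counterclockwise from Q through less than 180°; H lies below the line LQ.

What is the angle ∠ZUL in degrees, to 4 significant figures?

5.719°

Checks: L.y = 0.00, Q.y = 0.00 ✓; |ZU| = 8.900 ✓; ∠(ZU, UH) = 90.00° ✓; |UH| = 34.30 ✓; |LH| = 64.73 ✓.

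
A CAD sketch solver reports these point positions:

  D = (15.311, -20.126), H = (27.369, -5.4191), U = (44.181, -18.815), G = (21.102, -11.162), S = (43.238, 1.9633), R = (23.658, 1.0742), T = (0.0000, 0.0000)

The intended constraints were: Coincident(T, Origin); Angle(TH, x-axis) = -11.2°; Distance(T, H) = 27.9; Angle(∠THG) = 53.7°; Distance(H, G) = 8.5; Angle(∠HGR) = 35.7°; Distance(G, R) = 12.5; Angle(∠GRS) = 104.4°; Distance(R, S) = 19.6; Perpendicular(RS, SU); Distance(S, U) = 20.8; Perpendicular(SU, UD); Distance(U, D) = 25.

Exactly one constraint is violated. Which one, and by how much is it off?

Distance(U, D) = 25 — off by 3.90.

T = (0.00, 0.00) ✓; TH at -11.20° ✓; |TH| = 27.90 ✓; ∠THG = 53.70° ✓; |HG| = 8.500 ✓; ∠HGR = 35.70° ✓; |GR| = 12.50 ✓; ∠GRS = 104.4° ✓; |RS| = 19.60 ✓; ∠(RS, SU) = 90.00° ✓; |SU| = 20.80 ✓; ∠(SU, UD) = 90.00° ✓; |UD| = 28.90 ✗.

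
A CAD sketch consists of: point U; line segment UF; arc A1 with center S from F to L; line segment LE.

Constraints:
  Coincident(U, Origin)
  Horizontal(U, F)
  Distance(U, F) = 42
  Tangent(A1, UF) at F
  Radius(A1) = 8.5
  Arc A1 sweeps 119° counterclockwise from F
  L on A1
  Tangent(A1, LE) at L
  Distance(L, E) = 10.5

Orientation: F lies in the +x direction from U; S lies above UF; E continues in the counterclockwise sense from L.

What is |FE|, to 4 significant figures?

21.93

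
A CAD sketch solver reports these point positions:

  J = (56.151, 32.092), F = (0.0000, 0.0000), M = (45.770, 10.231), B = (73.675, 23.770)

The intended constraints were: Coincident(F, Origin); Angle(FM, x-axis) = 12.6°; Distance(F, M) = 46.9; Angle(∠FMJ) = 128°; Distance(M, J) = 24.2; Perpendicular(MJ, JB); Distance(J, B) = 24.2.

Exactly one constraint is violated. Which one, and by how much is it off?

Distance(J, B) = 24.2 — off by 4.80.

F = (0.00, 0.00) ✓; FM at 12.60° ✓; |FM| = 46.90 ✓; ∠FMJ = 128.0° ✓; |MJ| = 24.20 ✓; ∠(MJ, JB) = 90.00° ✓; |JB| = 19.40 ✗.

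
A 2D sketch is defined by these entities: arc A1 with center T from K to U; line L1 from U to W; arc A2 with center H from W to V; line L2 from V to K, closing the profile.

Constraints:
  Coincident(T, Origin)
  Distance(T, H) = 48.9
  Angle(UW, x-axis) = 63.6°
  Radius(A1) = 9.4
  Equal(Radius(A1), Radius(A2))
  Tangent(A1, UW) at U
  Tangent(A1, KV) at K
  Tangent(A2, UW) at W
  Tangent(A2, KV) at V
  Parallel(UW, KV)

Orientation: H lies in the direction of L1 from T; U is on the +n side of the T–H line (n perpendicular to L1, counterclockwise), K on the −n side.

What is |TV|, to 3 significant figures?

49.8

The slot axis is L1's direction at 63.6°, so u = (cos 63.6°, sin 63.6°) = (0.445, 0.896) and n = (−sin 63.6°, cos 63.6°) = (-0.896, 0.445). T is at the origin and H lies 48.9 along u from T, so H = 48.9·u = (21.7, 43.8). Tangency of A1 to both parallel lines with radius 9.4 puts U and K at T ± 9.4·n: U = (-8.42, 4.18), K = (8.42, -4.18). Equal radii place W and V the same way about H: W = H + 9.4·n = (13.3, 48.0), V = H − 9.4·n = (30.2, 39.6). Then |TV| = |V − T| = 49.8.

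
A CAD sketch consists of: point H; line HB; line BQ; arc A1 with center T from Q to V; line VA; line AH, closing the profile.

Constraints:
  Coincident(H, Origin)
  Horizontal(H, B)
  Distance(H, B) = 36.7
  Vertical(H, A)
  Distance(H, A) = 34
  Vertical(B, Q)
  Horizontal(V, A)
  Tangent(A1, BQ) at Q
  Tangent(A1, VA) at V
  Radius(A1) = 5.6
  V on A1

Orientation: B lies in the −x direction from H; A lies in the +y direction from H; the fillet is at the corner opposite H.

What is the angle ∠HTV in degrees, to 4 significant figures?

132.4°

H is at the origin; HB is horizontal with |HB| = 36.7 and B on the −x side, so B = (-36.70, 0.000). H and A share the same x with |HA| = 34.0 and A on the +y side, so A = (0.000, 34.00). The virtual corner opposite H is at (-36.70, 34.00). Since A1 is tangent to BQ there, TQ ⟂ BQ and since A1 is tangent to VA there, TV ⟂ VA, with radius 5.6, so the center T sits 5.6 in from both sides at T = (-31.10, 28.40). That places the tangent points at Q = (-36.70, 28.40) on BQ and V = (-31.10, 34.00) on VA. Then cos ∠HTV = TH·TV / (|TH||TV|), giving 132.4°.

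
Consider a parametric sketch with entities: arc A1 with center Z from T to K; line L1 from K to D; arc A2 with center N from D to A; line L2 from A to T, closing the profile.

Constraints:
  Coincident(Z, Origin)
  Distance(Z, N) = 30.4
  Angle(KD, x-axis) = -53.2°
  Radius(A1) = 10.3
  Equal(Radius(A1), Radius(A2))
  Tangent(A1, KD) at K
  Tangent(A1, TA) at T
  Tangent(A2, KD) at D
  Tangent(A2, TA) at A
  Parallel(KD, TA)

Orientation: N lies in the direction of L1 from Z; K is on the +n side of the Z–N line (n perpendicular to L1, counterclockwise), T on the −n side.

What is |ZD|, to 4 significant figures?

32.10

Tangency of A1 to both parallel lines with radius 10.3 puts K and T at Z ± 10.3·n: K = (8.248, 6.170), T = (-8.248, -6.170). Equal radii place D and A the same way about N: D = N + 10.3·n = (26.46, -18.17), A = N − 10.3·n = (9.963, -30.51). Then |ZD| = |D − Z| = 32.10.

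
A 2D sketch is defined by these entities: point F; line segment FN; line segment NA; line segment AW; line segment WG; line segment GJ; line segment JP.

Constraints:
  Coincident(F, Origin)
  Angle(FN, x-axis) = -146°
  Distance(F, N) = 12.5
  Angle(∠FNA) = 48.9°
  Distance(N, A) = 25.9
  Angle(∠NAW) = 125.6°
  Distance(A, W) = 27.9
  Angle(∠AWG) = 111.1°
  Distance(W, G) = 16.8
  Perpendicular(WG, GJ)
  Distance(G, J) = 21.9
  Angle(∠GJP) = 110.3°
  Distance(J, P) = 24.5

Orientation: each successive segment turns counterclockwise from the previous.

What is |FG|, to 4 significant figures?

36.82

F is at the origin; FN runs at -146.0° with length 12.5, so N = (-10.36, -6.990). ∠FNA = 48.9° gives NA at -14.90° from the x-axis; with |NA| = 25.9, A = (14.67, -13.65). ∠NAW = 125.6° gives AW at 39.50° from the x-axis; with |AW| = 27.9, W = (36.19, 4.097). ∠AWG = 111.1° gives WG at 108.4° from the x-axis; with |WG| = 16.8, G = (30.89, 20.04). Then |FG| = |G − F| = 36.82.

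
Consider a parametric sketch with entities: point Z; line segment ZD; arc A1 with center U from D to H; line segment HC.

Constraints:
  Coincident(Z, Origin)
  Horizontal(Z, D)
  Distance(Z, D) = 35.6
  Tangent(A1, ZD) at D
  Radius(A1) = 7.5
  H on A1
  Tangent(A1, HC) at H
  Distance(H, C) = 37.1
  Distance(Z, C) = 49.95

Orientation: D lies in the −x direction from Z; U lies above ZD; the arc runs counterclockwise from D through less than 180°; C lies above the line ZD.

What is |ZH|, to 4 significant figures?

28.93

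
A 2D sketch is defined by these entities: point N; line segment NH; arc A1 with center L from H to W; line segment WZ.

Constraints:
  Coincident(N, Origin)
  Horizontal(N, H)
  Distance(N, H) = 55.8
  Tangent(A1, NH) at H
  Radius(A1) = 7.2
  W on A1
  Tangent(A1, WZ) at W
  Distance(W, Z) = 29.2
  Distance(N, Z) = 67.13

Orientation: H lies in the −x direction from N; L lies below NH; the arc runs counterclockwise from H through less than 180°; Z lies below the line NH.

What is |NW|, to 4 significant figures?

63.42

N is at the origin; N and H share the same y with |NH| = 55.8 and H on the −x side, so H = (-55.80, 0.000). Since A1 is tangent to NH there, LH ⟂ NH, so L = H + (0, -7.2) = (-55.80, -7.200). Since LW ⟂ WZ (tangency), |LZ| = √(7.2² + 29.2²) = 30.07 regardless of where W sits on A1. So Z lies on both circle(N, 67.13) and circle(L, 30.07); the below-NH intersection is Z = (-55.83, -37.27). W is the foot of the tangent from Z: W = (-62.79, -8.917).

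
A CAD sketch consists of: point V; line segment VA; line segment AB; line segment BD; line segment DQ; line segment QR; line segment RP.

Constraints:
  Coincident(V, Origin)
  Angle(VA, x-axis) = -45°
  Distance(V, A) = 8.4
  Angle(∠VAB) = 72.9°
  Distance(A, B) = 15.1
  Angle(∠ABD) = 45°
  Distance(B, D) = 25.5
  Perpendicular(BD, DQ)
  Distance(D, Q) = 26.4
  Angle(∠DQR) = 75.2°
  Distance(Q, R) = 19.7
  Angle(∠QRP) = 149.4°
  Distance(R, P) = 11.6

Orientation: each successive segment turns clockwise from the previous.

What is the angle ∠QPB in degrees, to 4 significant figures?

108.7°

∠DQR = 75.2° gives QR at -121.9° from the x-axis; with |QR| = 19.7, R = (14.92, -13.12). ∠QRP = 149.4° gives RP at -152.5° from the x-axis; with |RP| = 11.6, P = (4.626, -18.48). Then cos ∠QPB = PQ·PB / (|PQ||PB|), giving 108.7°.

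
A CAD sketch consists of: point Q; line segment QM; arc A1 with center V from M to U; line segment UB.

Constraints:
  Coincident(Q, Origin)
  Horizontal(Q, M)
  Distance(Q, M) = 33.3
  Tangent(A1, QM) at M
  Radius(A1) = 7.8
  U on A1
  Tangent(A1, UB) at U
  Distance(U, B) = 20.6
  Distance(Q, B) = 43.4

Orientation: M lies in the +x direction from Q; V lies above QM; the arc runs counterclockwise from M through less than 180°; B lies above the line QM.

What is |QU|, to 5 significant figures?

41.862

Q is at the origin; Q and M share the same y with |QM| = 33.3 and M on the +x side, so M = (33.300, 0.0000). Tangency of A1 to QM means the radius VM is perpendicular to QM, so V = M + (0, 7.8) = (33.300, 7.8000). Since VU ⟂ UB (tangency), |VB| = √(7.8² + 20.6²) = 22.027 regardless of where U sits on A1. So B lies on both circle(Q, 43.4) and circle(V, 22.027); the above-QM intersection is B = (31.589, 29.761). U is the foot of the tangent from B: U = (40.358, 11.120).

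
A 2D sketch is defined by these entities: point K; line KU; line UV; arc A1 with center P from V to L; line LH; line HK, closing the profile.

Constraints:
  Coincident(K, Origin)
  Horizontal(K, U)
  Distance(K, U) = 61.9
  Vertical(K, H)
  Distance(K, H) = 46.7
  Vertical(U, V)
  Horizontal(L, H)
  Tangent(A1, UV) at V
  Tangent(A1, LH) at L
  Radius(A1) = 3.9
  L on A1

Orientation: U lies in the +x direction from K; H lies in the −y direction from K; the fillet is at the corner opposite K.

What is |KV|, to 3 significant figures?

75.3

K is at the origin; K and U share the same y with |KU| = 61.9 and U on the +x side, so U = (61.9, 0.00). KH is vertical with |KH| = 46.7 and H on the −y side, so H = (0.00, -46.7). The virtual corner opposite K is at (61.9, -46.7). Since A1 is tangent to UV there, PV ⟂ UV and A1 meets LH tangentially, so PL is at right angles to LH, with radius 3.9, so the center P sits 3.9 in from both sides at P = (58.0, -42.8). That places the tangent points at V = (61.9, -42.8) on UV and L = (58.0, -46.7) on LH. Then |KV| = |V − K| = 75.3.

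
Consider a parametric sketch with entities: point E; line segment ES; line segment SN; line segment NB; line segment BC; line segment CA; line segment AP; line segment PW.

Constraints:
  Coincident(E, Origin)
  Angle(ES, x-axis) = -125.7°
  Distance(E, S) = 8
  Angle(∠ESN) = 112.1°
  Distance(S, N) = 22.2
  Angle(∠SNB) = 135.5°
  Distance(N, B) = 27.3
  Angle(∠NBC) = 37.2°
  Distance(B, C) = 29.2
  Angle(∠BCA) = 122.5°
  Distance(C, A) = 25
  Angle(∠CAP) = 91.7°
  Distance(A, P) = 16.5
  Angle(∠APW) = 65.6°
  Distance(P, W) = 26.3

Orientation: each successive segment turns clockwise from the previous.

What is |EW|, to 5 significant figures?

21.353

E is at the origin; ES runs at -125.7° with length 8.0, so S = (-4.6683, -6.4967). ∠ESN = 112.1° gives SN at 166.40° from the x-axis; with |SN| = 22.2, N = (-26.246, -1.2765). ∠SNB = 135.5° gives NB at 121.90° from the x-axis; with |NB| = 27.3, B = (-40.672, 21.900). ∠NBC = 37.2° gives BC at -20.900° from the x-axis; with |BC| = 29.2, C = (-13.393, 11.484). ∠BCA = 122.5° gives CA at -78.400° from the x-axis; with |CA| = 25.0, A = (-8.3665, -13.006). ∠CAP = 91.7° gives AP at -166.70° from the x-axis; with |AP| = 16.5, P = (-24.424, -16.802). ∠APW = 65.6° gives PW at 78.900° from the x-axis; with |PW| = 26.3, W = (-19.361, 9.0065). Then |EW| = |W − E| = 21.353.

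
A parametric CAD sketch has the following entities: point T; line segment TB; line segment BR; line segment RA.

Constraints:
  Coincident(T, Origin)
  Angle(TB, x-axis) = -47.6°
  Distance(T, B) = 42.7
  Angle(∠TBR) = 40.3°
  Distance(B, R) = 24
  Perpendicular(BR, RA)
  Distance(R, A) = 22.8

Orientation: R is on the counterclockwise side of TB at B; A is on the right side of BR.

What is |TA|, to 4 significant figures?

51.14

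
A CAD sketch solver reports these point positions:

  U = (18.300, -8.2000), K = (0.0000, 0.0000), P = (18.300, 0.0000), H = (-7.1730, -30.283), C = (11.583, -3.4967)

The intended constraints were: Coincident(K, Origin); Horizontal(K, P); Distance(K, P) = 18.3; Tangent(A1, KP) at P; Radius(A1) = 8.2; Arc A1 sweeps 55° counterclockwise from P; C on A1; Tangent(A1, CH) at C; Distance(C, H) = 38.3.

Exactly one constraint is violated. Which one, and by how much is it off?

Distance(C, H) = 38.3 — off by 5.60.

K = (0.00, 0.00) ✓; K.y = 0.00, P.y = 0.00 ✓; |KP| = 18.30 ✓; ∠(UP, PK) = 90.00° ✓; |UP| = 8.200 ✓; bearing(U→C) − bearing(U→P) = 55.00° ✓; |UC| = 8.200 ✓; ∠(UC, CH) = 90.00° ✓; |CH| = 32.70 ✗.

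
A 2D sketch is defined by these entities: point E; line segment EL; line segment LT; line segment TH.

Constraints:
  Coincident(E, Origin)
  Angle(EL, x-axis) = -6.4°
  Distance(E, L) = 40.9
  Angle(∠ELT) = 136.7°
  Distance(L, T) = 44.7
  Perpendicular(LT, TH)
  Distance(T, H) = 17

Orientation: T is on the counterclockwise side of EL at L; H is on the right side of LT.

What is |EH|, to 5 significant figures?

87.033

E is at the origin; EL runs at -6.4° with length 40.9, so L = 40.9·(cos -6.4°, sin -6.4°) = (40.645, -4.5591). ∠ELT = 136.7°, so LT runs at -6.4° + (180° − 136.7°) = 36.900° from the x-axis; with |LT| = 44.7, T = L + 44.7·(cos 36.900°, sin 36.900°) = (76.391, 22.280). LT is perpendicular to TH; with |TH| = 17.0 on the right of LT, H = T + 17.0·(0.60042, -0.79968) = (86.598, 8.6851). Then |EH| = |H − E| = 87.033.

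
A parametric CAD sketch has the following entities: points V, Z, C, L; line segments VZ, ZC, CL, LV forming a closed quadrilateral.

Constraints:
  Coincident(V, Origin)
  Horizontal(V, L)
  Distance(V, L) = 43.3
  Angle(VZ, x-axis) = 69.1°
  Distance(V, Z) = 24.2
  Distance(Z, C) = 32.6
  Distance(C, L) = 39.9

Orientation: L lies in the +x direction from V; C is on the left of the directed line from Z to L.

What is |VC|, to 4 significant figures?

53.74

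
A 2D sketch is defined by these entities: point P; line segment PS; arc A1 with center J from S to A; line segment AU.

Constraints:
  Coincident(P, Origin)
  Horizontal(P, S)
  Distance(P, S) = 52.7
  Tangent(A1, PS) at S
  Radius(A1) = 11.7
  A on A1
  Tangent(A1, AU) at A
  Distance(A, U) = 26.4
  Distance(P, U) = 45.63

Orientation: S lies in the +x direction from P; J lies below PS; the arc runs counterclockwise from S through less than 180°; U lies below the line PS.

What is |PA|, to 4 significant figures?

42.44

P is at the origin; P and S share the same y with |PS| = 52.7 and S on the +x side, so S = (52.70, 0.000). Since A1 is tangent to PS there, JS ⟂ PS, so J = S + (0, -11.7) = (52.70, -11.70). Since JA ⟂ AU (tangency), |JU| = √(11.7² + 26.4²) = 28.88 regardless of where A sits on A1. So U lies on both circle(P, 45.63) and circle(J, 28.88); the below-PS intersection is U = (32.35, -32.18). A is the foot of the tangent from U: A = (41.77, -7.523).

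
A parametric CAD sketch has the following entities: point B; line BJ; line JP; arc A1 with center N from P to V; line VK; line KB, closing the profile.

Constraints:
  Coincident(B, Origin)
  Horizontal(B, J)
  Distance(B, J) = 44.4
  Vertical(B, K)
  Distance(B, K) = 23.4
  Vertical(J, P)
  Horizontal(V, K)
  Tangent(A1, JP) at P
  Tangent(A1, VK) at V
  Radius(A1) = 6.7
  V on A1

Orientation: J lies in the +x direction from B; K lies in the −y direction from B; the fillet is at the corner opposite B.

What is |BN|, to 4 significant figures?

41.23

B is at the origin; BJ is horizontal with |BJ| = 44.4 and J on the +x side, so J = (44.40, 0.000). B and K share the same x with |BK| = 23.4 and K on the −y side, so K = (0.000, -23.40). The virtual corner opposite B is at (44.40, -23.40). The tangent condition forces NP to be normal to JP and A1 meets VK tangentially, so NV is at right angles to VK, with radius 6.7, so the center N sits 6.7 in from both sides at N = (37.70, -16.70). Then |BN| = |N − B| = 41.23.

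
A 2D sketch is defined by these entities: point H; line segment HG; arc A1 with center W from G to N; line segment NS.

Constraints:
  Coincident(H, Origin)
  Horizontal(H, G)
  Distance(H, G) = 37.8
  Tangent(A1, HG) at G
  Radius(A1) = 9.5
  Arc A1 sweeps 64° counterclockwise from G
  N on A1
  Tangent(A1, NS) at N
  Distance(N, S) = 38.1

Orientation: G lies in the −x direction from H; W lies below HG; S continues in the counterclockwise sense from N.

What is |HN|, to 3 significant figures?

46.6

Tangency of A1 to HG means the radius WG is perpendicular to HG, so W = G + (0, -9.5) = (-37.8, -9.50). On A1, G sits at bearing 90° from W; a 64° counterclockwise sweep puts N at bearing 154°, so N = W + 9.5·(cos 154°, sin 154°) = (-46.3, -5.34). Then |HN| = |N − H| = 46.6.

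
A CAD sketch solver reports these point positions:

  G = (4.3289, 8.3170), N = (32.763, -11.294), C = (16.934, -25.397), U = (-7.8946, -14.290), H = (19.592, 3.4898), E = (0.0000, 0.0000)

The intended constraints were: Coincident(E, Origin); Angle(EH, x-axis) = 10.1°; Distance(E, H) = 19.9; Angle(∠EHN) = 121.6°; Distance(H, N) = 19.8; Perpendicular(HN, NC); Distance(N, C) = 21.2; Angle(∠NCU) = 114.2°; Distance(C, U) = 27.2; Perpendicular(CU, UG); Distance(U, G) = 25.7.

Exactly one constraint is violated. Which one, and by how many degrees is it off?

Perpendicular(CU, UG) — off by 4.30°.

E = (0.00, 0.00) ✓; EH at 10.10° ✓; |EH| = 19.90 ✓; ∠EHN = 121.6° ✓; |HN| = 19.80 ✓; ∠(HN, NC) = 90.00° ✓; |NC| = 21.20 ✓; ∠NCU = 114.2° ✓; |CU| = 27.20 ✓; ∠(CU, UG) = 94.30° ✗; |UG| = 25.70 ✓.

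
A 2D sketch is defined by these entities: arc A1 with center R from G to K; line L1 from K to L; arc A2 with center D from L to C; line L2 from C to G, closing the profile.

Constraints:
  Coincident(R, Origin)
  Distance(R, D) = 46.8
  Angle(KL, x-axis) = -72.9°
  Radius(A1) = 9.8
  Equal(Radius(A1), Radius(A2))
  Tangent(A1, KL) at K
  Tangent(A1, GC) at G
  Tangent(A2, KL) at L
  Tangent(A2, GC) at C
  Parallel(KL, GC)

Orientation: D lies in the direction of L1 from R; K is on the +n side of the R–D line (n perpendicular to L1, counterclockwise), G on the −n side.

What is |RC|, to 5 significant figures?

47.815

Tangency of A1 to both parallel lines with radius 9.8 puts K and G at R ± 9.8·n: K = (9.3668, 2.8816), G = (-9.3668, -2.8816). Equal radii place L and C the same way about D: L = D + 9.8·n = (23.128, -41.850), C = D − 9.8·n = (4.3943, -47.613). Then |RC| = |C − R| = 47.815.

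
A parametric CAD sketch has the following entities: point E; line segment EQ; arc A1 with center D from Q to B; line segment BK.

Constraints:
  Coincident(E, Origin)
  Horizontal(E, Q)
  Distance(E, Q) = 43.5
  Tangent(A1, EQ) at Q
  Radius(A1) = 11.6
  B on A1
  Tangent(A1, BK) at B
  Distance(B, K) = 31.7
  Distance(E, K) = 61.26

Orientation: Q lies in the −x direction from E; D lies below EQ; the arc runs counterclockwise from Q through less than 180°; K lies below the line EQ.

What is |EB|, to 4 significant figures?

56.51

Checks: |DB| = 11.60 ✓; ∠(DB, BK) = 90.00° ✓; |BK| = 31.70 ✓; |EK| = 61.26 ✓.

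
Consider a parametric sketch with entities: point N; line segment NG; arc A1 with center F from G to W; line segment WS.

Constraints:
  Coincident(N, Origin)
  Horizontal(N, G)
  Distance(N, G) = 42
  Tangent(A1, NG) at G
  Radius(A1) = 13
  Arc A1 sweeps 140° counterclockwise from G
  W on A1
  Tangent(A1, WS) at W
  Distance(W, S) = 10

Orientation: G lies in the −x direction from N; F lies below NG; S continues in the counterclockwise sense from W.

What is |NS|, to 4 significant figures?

51.83

N is at the origin; N and G share the same y with |NG| = 42.0 and G on the −x side, so G = (-42.00, 0.000). A1 meets NG tangentially, so FG is at right angles to NG, so F = G + (0, -13) = (-42.00, -13.00). On A1, G sits at bearing 90° from F; a 140° counterclockwise sweep puts W at bearing 230°, so W = F + 13.0·(cos 230°, sin 230°) = (-50.36, -22.96). Tangency of A1 to WS means the radius FW is perpendicular to WS, so WS runs along (−sin 230°, cos 230°); with |WS| = 10.0, S = (-42.70, -29.39). Then |NS| = |S − N| = 51.83.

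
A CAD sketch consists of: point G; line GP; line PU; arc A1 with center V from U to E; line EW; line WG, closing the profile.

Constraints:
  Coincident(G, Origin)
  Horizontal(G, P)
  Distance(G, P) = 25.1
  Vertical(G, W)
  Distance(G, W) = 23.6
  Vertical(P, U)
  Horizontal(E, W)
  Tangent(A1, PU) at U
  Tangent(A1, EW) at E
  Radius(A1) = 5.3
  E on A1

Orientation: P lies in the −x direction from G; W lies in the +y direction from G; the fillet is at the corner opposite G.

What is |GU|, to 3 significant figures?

31.1

The virtual corner opposite G is at (-25.1, 23.6). The tangent condition forces VU to be normal to PU and since A1 is tangent to EW there, VE ⟂ EW, with radius 5.3, so the center V sits 5.3 in from both sides at V = (-19.8, 18.3). That places the tangent points at U = (-25.1, 18.3) on PU and E = (-19.8, 23.6) on EW. Then |GU| = |U − G| = 31.1.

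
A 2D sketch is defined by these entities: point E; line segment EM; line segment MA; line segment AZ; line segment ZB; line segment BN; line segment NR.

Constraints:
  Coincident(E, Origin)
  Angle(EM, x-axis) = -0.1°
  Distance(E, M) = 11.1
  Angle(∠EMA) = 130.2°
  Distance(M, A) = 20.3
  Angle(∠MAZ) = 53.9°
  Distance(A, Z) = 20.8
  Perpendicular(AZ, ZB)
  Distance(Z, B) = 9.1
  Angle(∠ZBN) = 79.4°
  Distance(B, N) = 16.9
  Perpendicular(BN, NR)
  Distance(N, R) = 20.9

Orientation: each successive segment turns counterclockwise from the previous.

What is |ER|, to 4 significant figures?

35.11

E is at the origin; EM runs at -0.1° with length 11.1, so M = (11.10, -0.01937). ∠EMA = 130.2° gives MA at 49.70° from the x-axis; with |MA| = 20.3, A = (24.23, 15.46). ∠MAZ = 53.9° gives AZ at 175.8° from the x-axis; with |AZ| = 20.8, Z = (3.486, 16.99). The perpendicularity gives ZB at right angles to AZ, so ZB runs at -94.20°; with |ZB| = 9.1, B = (2.819, 7.911). ∠ZBN = 79.4° gives BN at 6.400° from the x-axis; with |BN| = 16.9, N = (19.61, 9.794). BN is perpendicular to NR, so NR runs at 96.40°; with |NR| = 20.9, R = (17.28, 30.56). Then |ER| = |R − E| = 35.11.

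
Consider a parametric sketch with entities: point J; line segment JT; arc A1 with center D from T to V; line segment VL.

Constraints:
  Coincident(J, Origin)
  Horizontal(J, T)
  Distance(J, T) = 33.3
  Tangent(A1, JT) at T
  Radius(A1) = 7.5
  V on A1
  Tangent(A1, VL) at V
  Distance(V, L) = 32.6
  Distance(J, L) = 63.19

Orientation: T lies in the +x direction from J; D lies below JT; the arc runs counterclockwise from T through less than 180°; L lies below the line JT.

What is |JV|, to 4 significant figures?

31.25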